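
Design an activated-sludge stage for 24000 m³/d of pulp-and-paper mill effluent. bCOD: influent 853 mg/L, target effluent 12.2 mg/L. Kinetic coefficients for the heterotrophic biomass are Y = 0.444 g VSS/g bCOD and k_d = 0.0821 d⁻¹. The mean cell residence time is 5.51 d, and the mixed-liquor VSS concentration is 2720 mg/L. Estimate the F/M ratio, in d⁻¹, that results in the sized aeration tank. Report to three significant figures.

F/M ≈ 0.602 d⁻¹

From the SRT design equation V = Y Q (S₀−S) θ_c / [X (1 + k_d θ_c)] = 0.444 × 24000 × (853 − 12.2) × 5.51 / [2720 × (1 + 0.0821 × 5.51)] = 4.94×10^7 / 3950 = 12497 m³.
F/M = Q·S₀ / (V·X) = 24000 × 853 / (12497 × 2720) = 0.6023 g bCOD·(g VSS·d)⁻¹.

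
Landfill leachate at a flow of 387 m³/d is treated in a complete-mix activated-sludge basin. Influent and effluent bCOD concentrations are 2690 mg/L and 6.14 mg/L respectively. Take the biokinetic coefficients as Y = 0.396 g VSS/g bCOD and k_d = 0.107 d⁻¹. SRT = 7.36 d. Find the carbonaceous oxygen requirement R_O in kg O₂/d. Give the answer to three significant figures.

Observed yield with endogenous decay: Y_obs = Y / (1 + k_d·θ_c) = 0.396 / (1 + 0.107 × 7.36) = 0.396 / 1.788 = 0.2215 g VSS/g bCOD.
Substrate removed = Q·(S₀ − S) = 387 m³/d × (2690 − 6.14) g/m³ = 1.04×10^6 g/d = 1039 kg/d.
P_X = Y_obs·Q·(S₀ − S) = 0.2215 × 1039 = 230.1 kg VSS/d.
Carbonaceous O₂ demand = substrate oxidised − cell-mass equivalent = 1039 − 1.42 × 230.1 = 711.9 kg O₂/d.

R_O ≈ 712 kg O₂/d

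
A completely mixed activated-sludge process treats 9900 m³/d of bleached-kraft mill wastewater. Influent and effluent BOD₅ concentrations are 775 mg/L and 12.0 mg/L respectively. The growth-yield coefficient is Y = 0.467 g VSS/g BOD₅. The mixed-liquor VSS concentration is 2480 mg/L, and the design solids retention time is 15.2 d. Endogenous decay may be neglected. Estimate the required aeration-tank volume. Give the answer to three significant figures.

Biomass mass balance (decay neglected): V·X = Y·Q·(S₀ − S)·θ_c, so V = 0.467 × 9900 × (775 − 12.0) × 15.2 / 2480 = 21621 m³.

V ≈ 21600 m³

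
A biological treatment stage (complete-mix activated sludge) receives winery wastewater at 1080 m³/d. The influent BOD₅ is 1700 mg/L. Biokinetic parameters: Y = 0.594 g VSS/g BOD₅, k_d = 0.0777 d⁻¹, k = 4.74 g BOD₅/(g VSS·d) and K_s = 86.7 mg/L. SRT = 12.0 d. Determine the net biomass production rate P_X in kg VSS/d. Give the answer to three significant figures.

P_X ≈ 563 kg VSS/d

Effluent substrate depends only on kinetics and SRT: S = K_s(1 + k_d θ_c) / [θ_c(Yk − k_d) − 1] = 86.7 × (1 + 0.0777 × 12.0) / [12.0 × (0.594 × 4.74 − 0.0777) − 1] = 167.5 / 31.85 = 5.260 mg/L.
Correct the yield for decay: Y_obs = Y/(1 + k_d θ_c) = 0.594 / (1 + 0.0777 × 12.0) = 0.594 / 1.932 = 0.3074.
Q·(S₀ − S) = 1080 × (1700 − 5.26) × 10⁻³ = 1830 kg/d removed.
Net biomass production P_X = Y_obs × Q·(S₀ − S) = 0.3074 × 1830 = 562.6 kg VSS/d.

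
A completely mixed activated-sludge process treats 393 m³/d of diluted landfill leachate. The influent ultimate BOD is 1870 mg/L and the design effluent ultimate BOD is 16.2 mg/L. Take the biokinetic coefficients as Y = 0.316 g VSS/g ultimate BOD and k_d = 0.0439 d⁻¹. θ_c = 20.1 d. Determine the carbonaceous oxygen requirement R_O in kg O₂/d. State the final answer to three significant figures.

R_O ≈ 555 kg O₂/d

Correct the yield for decay: Y_obs = Y/(1 + k_d θ_c) = 0.316 / (1 + 0.0439 × 20.1) = 0.316 / 1.882 = 0.1679.
Substrate removed = Q·(S₀ − S) = 393 m³/d × (1870 − 16.2) g/m³ = 7.29×10^5 g/d = 728.5 kg/d.
P_X = Y_obs·Q·(S₀ − S) = 0.1679 × 728.5 = 122.3 kg VSS/d.
R_O = Q·(S₀ − S) − 1.42·P_X = 728.5 − 1.42 × 122.3 = 554.9 kg O₂/d.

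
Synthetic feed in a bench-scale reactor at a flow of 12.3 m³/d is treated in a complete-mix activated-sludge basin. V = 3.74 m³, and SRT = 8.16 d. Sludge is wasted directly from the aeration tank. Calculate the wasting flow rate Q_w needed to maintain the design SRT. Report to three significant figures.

Wasting from the aeration tank: Q_w = V / θ_c = 3.740 / 8.16 = 0.4583 m³/d.

Q_w ≈ 0.458 m³/d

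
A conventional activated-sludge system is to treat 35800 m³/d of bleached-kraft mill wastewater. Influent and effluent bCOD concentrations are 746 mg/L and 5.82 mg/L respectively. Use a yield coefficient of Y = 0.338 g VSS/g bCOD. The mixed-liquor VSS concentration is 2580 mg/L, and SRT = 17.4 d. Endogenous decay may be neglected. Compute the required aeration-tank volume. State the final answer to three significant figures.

With k_d = 0 the design equation reduces to V = Y Q (S₀−S) θ_c / X = 0.338 × 35800 × (746 − 5.82) × 17.4 / 2580 = 60404 m³.

V ≈ 60400 m³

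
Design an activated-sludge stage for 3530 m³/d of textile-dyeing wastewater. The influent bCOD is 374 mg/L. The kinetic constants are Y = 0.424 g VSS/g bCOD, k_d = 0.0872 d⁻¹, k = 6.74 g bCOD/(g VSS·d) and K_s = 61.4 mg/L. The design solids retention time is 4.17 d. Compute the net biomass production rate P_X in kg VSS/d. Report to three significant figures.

From the Monod/SRT balance for a CMAS, S = K_s·(1+k_d θ_c)/[θ_c·(Y k − k_d) − 1] = 61.4 × (1 + 0.0872 × 4.17) / [4.17 × (0.424 × 6.74 − 0.0872) − 1] = 83.73 / 10.55 = 7.934 mg/L.
Observed yield with endogenous decay: Y_obs = Y / (1 + k_d·θ_c) = 0.424 / (1 + 0.0872 × 4.17) = 0.424 / 1.364 = 0.3109 g VSS/g bCOD.
Q·(S₀ − S) = 3530 × (374 − 7.93) × 10⁻³ = 1292 kg/d removed.
P_X = Y_obs · Q(S₀ − S) = 0.3109 × 1292 = 401.8 kg VSS/d.

P_X ≈ 402 kg VSS/d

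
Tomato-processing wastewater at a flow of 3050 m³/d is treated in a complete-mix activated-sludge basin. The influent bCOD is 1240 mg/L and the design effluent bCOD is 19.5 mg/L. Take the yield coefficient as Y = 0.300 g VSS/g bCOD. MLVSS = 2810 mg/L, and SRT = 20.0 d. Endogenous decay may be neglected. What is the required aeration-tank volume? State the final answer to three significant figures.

V ≈ 7950 m³

Biomass mass balance (decay neglected): V·X = Y·Q·(S₀ − S)·θ_c, so V = 0.300 × 3050 × (1240 − 19.5) × 20.0 / 2810 = 7948 m³.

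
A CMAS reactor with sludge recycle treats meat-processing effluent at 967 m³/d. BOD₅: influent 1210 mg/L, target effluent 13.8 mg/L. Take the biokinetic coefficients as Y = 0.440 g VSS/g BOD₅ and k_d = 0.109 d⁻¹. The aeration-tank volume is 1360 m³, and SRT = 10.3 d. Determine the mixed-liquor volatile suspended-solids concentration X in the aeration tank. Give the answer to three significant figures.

X ≈ 1820 mg/L

Solving the biomass balance for X: X = Y Q (S₀−S) θ_c / [V (1+k_d θ_c)] = 0.440 × 967 × (1210 − 13.8) × 10.3 / [1360 × (1 + 0.109 × 10.3)] = 1816 mg/L.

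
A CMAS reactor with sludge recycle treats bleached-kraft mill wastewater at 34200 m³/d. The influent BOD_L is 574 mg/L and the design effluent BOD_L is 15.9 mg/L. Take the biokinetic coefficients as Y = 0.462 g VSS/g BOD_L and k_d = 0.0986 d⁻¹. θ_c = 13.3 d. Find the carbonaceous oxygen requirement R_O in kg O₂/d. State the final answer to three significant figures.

R_O ≈ 13700 kg O₂/d

Y_obs = Y / (1 + k_d θ_c) = 0.462 / (1 + 0.0986 × 13.3) = 0.462 / 2.311 = 0.1999.
Substrate removed = Q·(S₀ − S) = 34200 m³/d × (574 − 15.9) g/m³ = 1.91×10^7 g/d = 19087 kg/d.
Biomass synthesised: P_X = Y_obs × 19087 = 3815 kg VSS/d.
Carbonaceous O₂ demand = substrate oxidised − cell-mass equivalent = 19087 − 1.42 × 3815 = 13670 kg O₂/d.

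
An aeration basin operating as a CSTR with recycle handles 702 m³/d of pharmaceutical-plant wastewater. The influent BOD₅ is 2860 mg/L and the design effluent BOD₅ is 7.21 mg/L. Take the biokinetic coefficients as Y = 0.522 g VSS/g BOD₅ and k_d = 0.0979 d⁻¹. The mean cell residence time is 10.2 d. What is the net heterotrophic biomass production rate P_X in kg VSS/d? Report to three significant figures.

P_X ≈ 523 kg VSS/d

Observed yield with endogenous decay: Y_obs = Y / (1 + k_d·θ_c) = 0.522 / (1 + 0.0979 × 10.2) = 0.522 / 1.999 = 0.2612 g VSS/g BOD₅.
Substrate removed = Q·(S₀ − S) = 702 m³/d × (2860 − 7.21) g/m³ = 2×10^6 g/d = 2003 kg/d.
Net biomass production P_X = Y_obs × Q·(S₀ − S) = 0.2612 × 2003 = 523.1 kg VSS/d.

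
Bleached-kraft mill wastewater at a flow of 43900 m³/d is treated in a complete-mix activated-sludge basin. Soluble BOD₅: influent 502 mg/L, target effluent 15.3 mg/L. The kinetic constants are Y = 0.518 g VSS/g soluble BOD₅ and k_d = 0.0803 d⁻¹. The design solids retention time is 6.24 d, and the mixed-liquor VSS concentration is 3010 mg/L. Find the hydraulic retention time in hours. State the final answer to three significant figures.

From the SRT design equation V = Y Q (S₀−S) θ_c / [X (1 + k_d θ_c)] = 0.518 × 43900 × (502 − 15.3) × 6.24 / [3010 × (1 + 0.0803 × 6.24)] = 6.91×10^7 / 4518 = 15285 m³.
HRT = V/Q = 15285 m³ / 43900 m³·d⁻¹ = 0.3482 d × 24 = 8.356 h.

τ ≈ 8.36 h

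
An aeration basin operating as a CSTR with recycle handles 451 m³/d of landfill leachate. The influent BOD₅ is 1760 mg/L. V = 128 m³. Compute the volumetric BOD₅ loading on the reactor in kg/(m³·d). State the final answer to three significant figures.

L_v ≈ 6.20 kg BOD₅/(m³·d)

Applied BOD₅ load per unit volume = Q·S₀/V = (451 × 1760/1000)/128.0 = 6.201 kg BOD₅·m⁻³·d⁻¹.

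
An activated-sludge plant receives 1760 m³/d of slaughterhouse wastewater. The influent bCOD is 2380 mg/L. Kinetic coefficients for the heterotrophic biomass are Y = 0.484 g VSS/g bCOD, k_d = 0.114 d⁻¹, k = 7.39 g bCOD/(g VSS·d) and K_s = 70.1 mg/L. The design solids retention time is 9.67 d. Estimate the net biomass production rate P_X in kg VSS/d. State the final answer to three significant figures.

For a completely mixed reactor with recycle the Lawrence–McCarty relation gives S = K_s·(1 + k_d·θ_c) / [θ_c·(Y·k − k_d) − 1] = 70.1 × (1 + 0.114 × 9.67) / [9.67 × (0.484 × 7.39 − 0.114) − 1] = 147.4 / 32.48 = 4.537 mg/L.
Y_obs = Y / (1 + k_d θ_c) = 0.484 / (1 + 0.114 × 9.67) = 0.484 / 2.102 = 0.2302.
Mass of bCOD removed per day: Q(S₀ − S) = 1760 × 2375 g/m³ = 4181 kg/d.
Biomass produced: P_X = Y_obs·Q·ΔS = 0.2302 × 4181 ≈ 962.5 kg VSS/d.

P_X ≈ 962 kg VSS/d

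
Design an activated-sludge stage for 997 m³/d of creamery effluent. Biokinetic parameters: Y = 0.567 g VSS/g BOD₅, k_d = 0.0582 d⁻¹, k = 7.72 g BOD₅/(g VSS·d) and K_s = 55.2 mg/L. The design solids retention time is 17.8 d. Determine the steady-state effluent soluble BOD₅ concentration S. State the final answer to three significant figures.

For a completely mixed reactor with recycle the Lawrence–McCarty relation gives S = K_s·(1 + k_d·θ_c) / [θ_c·(Y·k − k_d) − 1] = 55.2 × (1 + 0.0582 × 17.8) / [17.8 × (0.567 × 7.72 − 0.0582) − 1] = 112.4 / 75.88 = 1.481 mg/L.

S ≈ 1.48 mg/L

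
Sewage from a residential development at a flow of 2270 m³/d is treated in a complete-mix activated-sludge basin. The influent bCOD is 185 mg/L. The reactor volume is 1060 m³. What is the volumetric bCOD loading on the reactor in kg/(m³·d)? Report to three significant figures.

L_v ≈ 0.396 kg bCOD/(m³·d)

Applied bCOD load per unit volume = Q·S₀/V = (2270 × 185/1000)/1060 = 0.3962 kg bCOD·m⁻³·d⁻¹.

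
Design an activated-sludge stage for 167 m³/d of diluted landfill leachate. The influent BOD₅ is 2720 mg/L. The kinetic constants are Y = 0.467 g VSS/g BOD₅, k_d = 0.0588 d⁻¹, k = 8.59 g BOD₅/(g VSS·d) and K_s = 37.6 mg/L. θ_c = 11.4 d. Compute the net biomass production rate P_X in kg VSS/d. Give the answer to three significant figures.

P_X ≈ 127 kg VSS/d

From the Monod/SRT balance for a CMAS, S = K_s·(1+k_d θ_c)/[θ_c·(Y k − k_d) − 1] = 37.6 × (1 + 0.0588 × 11.4) / [11.4 × (0.467 × 8.59 − 0.0588) − 1] = 62.80 / 44.06 = 1.425 mg/L.
The observed yield is Y_obs = Y/(1 + k_d·θ_c) = 0.467 / (1 + 0.0588 × 11.4) = 0.467 / 1.670 = 0.2796 g VSS per g BOD₅ removed.
Q·(S₀ − S) = 167 × (2720 − 1.43) × 10⁻³ = 454.0 kg/d removed.
Net biomass production P_X = Y_obs × Q·(S₀ − S) = 0.2796 × 454.0 = 126.9 kg VSS/d.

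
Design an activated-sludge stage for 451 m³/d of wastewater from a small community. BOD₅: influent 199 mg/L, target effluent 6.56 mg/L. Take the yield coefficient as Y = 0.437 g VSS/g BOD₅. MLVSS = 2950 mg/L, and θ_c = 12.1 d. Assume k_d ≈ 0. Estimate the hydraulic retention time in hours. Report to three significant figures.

With k_d = 0 the design equation reduces to V = Y Q (S₀−S) θ_c / X = 0.437 × 451 × (199 − 6.56) × 12.1 / 2950 = 155.6 m³.
τ = V/Q = 155.6/451 = 0.3449 d, or 8.278 h.

τ ≈ 8.28 h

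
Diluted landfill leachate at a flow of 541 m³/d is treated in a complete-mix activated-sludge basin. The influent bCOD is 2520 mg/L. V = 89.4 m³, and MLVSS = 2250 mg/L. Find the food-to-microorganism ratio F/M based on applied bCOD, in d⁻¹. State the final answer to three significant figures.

F/M ≈ 6.78 d⁻¹

F/M = applied load / biomass = Q·S₀/(V·X) = 541 × 2520 / (89.40 × 2250) = 6.778 d⁻¹.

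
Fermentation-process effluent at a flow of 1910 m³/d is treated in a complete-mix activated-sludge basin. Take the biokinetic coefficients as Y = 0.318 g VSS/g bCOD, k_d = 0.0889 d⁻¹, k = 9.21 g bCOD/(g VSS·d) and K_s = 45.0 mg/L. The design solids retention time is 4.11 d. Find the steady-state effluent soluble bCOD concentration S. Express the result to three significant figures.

From the Monod/SRT balance for a CMAS, S = K_s·(1+k_d θ_c)/[θ_c·(Y k − k_d) − 1] = 45.0 × (1 + 0.0889 × 4.11) / [4.11 × (0.318 × 9.21 − 0.0889) − 1] = 61.44 / 10.67 = 5.757 mg/L.

S ≈ 5.76 mg/L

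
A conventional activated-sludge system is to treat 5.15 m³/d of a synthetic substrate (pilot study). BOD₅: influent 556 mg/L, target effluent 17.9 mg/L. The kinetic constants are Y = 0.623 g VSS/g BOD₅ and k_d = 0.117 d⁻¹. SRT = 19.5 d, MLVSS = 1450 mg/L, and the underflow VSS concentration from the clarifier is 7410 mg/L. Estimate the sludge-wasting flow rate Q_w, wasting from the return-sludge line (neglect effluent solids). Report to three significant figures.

From the SRT design equation V = Y Q (S₀−S) θ_c / [X (1 + k_d θ_c)] = 0.623 × 5.15 × (556 − 17.9) × 19.5 / [1450 × (1 + 0.117 × 19.5)] = 3.37×10^4 / 4758 = 7.075 m³.
θ_c = V·X/(Q_w·X_r) when wasting from the recycle, so Q_w = V·X/(θ_c·X_r) = 7.075 × 1450 / (19.5 × 7410) = 0.07100 m³/d.

Q_w ≈ 0.0710 m³/d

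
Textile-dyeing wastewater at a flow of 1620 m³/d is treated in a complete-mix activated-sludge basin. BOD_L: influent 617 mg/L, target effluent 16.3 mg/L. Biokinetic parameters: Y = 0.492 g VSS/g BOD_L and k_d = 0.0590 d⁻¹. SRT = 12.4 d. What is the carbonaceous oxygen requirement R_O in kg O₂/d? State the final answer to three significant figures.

The observed yield is Y_obs = Y/(1 + k_d·θ_c) = 0.492 / (1 + 0.0590 × 12.4) = 0.492 / 1.732 = 0.2841 g VSS per g BOD_L removed.
Mass of BOD_L removed per day: Q(S₀ − S) = 1620 × 600.7 g/m³ = 973.1 kg/d.
P_X = Y_obs·Q·(S₀ − S) = 0.2841 × 973.1 = 276.5 kg VSS/d.
R_O = Q·(S₀ − S) − 1.42·P_X = 973.1 − 1.42 × 276.5 = 580.5 kg O₂/d.

R_O ≈ 581 kg O₂/d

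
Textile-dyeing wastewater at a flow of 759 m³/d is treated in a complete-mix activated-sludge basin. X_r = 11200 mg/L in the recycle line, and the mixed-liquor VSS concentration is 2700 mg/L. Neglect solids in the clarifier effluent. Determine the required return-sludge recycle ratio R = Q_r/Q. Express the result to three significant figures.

R ≈ 0.318

Solids balance on the clarifier gives (1+R)X = R·X_r, so R = X/(X_r − X) = 2700 / (11200 − 2700) = 0.3176.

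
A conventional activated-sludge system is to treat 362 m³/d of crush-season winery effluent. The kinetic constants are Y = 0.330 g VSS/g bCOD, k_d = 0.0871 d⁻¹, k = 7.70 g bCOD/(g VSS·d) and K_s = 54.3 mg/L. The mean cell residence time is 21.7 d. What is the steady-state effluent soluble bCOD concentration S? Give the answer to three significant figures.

Effluent substrate depends only on kinetics and SRT: S = K_s(1 + k_d θ_c) / [θ_c(Yk − k_d) − 1] = 54.3 × (1 + 0.0871 × 21.7) / [21.7 × (0.330 × 7.70 − 0.0871) − 1] = 156.9 / 52.25 = 3.003 mg/L.

S ≈ 3.00 mg/L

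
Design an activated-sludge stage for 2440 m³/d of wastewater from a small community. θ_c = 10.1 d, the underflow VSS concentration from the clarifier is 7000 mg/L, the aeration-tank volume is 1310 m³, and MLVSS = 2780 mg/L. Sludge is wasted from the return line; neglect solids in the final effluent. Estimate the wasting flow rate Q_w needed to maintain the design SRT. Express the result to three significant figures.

Q_w ≈ 51.5 m³/d

Q_w = (V·X)/(θ_c X_r) = 1310 × 2780 / (10.1 × 7000) = 51.51 m³/d.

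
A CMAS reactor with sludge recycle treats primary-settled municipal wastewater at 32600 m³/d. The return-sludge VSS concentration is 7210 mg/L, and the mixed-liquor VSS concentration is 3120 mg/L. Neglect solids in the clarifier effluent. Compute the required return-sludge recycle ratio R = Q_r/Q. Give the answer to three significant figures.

Solids balance on the clarifier gives (1+R)X = R·X_r, so R = X/(X_r − X) = 3120 / (7210 − 3120) = 0.7628.

R ≈ 0.763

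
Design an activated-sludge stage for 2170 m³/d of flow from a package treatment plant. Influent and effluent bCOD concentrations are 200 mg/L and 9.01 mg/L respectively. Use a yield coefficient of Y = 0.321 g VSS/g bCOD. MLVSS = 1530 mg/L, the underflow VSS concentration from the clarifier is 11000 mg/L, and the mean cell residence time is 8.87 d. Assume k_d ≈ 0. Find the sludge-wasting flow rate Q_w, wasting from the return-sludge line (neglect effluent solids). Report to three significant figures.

Q_w ≈ 12.1 m³/d

With k_d = 0 the design equation reduces to V = Y Q (S₀−S) θ_c / X = 0.321 × 2170 × (200 − 9.01) × 8.87 / 1530 = 771.3 m³.
Q_w = (V·X)/(θ_c X_r) = 771.3 × 1530 / (8.87 × 11000) = 12.09 m³/d.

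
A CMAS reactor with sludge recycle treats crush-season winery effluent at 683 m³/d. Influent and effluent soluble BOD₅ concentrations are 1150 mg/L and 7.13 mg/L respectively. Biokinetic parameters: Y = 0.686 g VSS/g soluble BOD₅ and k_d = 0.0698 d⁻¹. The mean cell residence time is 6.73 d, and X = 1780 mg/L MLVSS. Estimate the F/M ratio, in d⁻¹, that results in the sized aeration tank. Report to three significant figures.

F/M ≈ 0.320 d⁻¹

From the SRT design equation V = Y Q (S₀−S) θ_c / [X (1 + k_d θ_c)] = 0.686 × 683 × (1150 − 7.13) × 6.73 / [1780 × (1 + 0.0698 × 6.73)] = 3.6×10^6 / 2616 = 1378 m³.
Food-to-microorganism ratio F/M = Q S₀ / (V X) = 683 × 1150 / (1378 × 1780) = 0.3203 d⁻¹.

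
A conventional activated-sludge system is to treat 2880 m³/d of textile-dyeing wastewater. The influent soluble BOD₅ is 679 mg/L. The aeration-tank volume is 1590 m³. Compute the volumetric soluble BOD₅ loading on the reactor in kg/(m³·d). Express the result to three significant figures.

Volumetric loading L_v = Q·S₀ / V = 2880 × 679 g/m³ / 1590 m³ = 1230 g/(m³·d) = 1.230 kg soluble BOD₅/(m³·d).

L_v ≈ 1.23 kg soluble BOD₅/(m³·d)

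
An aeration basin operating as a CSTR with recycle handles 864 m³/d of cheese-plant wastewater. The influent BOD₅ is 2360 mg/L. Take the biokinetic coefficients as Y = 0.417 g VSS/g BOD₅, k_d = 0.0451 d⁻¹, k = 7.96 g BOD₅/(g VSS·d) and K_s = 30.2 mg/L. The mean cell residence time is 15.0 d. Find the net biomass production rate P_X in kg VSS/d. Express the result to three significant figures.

For a completely mixed reactor with recycle the Lawrence–McCarty relation gives S = K_s·(1 + k_d·θ_c) / [θ_c·(Y·k − k_d) − 1] = 30.2 × (1 + 0.0451 × 15.0) / [15.0 × (0.417 × 7.96 − 0.0451) − 1] = 50.63 / 48.11 = 1.052 mg/L.
Correct the yield for decay: Y_obs = Y/(1 + k_d θ_c) = 0.417 / (1 + 0.0451 × 15.0) = 0.417 / 1.676 = 0.2487.
Q·(S₀ − S) = 864 × (2360 − 1.05) × 10⁻³ = 2038 kg/d removed.
P_X = Y_obs · Q(S₀ − S) = 0.2487 × 2038 = 506.9 kg VSS/d.

P_X ≈ 507 kg VSS/d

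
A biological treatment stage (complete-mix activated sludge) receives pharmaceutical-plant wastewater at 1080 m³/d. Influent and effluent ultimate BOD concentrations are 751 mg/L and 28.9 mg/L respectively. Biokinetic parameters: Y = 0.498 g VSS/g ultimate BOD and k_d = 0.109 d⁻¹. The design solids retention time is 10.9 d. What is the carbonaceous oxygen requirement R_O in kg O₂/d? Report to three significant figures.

Observed yield with endogenous decay: Y_obs = Y / (1 + k_d·θ_c) = 0.498 / (1 + 0.109 × 10.9) = 0.498 / 2.188 = 0.2276 g VSS/g ultimate BOD.
Mass of ultimate BOD removed per day: Q(S₀ − S) = 1080 × 722.1 g/m³ = 779.9 kg/d.
P_X = Y_obs·Q·(S₀ − S) = 0.2276 × 779.9 = 177.5 kg VSS/d.
Carbonaceous O₂ demand = substrate oxidised − cell-mass equivalent = 779.9 − 1.42 × 177.5 = 527.8 kg O₂/d.

R_O ≈ 528 kg O₂/d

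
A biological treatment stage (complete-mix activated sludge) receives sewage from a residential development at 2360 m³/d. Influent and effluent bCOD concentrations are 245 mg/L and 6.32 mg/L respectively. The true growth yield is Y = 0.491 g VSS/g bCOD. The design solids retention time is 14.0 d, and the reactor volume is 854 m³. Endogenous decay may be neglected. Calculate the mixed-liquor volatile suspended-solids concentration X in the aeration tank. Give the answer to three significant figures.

X ≈ 4530 mg/L

From V·X = Y·Q·(S₀ − S)·θ_c (decay neglected): X = 0.491 × 2360 × (245 − 6.32) × 14.0 / 854 = 4534 mg/L.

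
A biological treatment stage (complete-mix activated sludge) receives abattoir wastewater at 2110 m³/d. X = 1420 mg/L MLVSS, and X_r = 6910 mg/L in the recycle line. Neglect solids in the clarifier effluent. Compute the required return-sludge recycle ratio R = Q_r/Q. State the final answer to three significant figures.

Solids balance on the clarifier gives (1+R)X = R·X_r, so R = X/(X_r − X) = 1420 / (6910 − 1420) = 0.2587.

R ≈ 0.259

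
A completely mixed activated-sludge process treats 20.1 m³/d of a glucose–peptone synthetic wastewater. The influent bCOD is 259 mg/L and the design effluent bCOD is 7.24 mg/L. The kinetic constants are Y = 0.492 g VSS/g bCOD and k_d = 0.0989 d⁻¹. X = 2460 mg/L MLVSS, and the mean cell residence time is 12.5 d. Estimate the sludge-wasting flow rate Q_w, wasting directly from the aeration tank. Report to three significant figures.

From the SRT design equation V = Y Q (S₀−S) θ_c / [X (1 + k_d θ_c)] = 0.492 × 20.1 × (259 − 7.24) × 12.5 / [2460 × (1 + 0.0989 × 12.5)] = 3.11×10^4 / 5501 = 5.657 m³.
With mixed-liquor wasting, θ_c = V/Q_w, so Q_w = V/θ_c = 5.657/12.5 = 0.4526 m³/d.

Q_w ≈ 0.453 m³/d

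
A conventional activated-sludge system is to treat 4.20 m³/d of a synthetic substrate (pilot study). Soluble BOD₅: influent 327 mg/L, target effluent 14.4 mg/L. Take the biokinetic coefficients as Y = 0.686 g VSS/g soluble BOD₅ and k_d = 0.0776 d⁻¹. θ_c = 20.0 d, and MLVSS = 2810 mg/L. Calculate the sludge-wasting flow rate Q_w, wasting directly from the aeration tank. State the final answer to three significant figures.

Q_w ≈ 0.126 m³/d

Rearranging the biomass balance for a CMAS with decay, V = Y·Q·ΔS·θ_c / [X·(1+k_d θ_c)] = 0.686 × 4.20 × (327 − 14.4) × 20.0 / [2810 × (1 + 0.0776 × 20.0)] = 1.8×10^4 / 7171 = 2.512 m³.
With mixed-liquor wasting, θ_c = V/Q_w, so Q_w = V/θ_c = 2.512/20.0 = 0.1256 m³/d.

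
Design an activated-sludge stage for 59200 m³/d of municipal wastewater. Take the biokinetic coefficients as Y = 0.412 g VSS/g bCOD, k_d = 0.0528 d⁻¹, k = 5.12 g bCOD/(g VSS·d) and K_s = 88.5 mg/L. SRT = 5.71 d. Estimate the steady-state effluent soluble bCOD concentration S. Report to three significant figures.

Effluent substrate depends only on kinetics and SRT: S = K_s(1 + k_d θ_c) / [θ_c(Yk − k_d) − 1] = 88.5 × (1 + 0.0528 × 5.71) / [5.71 × (0.412 × 5.12 − 0.0528) − 1] = 115.2 / 10.74 = 10.72 mg/L.

S ≈ 10.7 mg/L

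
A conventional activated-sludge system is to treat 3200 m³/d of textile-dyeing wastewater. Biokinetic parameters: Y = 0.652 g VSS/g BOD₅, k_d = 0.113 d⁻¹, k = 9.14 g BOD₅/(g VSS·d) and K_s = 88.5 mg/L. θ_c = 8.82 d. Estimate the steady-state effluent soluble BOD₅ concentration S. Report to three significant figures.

S ≈ 3.49 mg/L

For a completely mixed reactor with recycle the Lawrence–McCarty relation gives S = K_s·(1 + k_d·θ_c) / [θ_c·(Y·k − k_d) − 1] = 88.5 × (1 + 0.113 × 8.82) / [8.82 × (0.652 × 9.14 − 0.113) − 1] = 176.7 / 50.56 = 3.495 mg/L.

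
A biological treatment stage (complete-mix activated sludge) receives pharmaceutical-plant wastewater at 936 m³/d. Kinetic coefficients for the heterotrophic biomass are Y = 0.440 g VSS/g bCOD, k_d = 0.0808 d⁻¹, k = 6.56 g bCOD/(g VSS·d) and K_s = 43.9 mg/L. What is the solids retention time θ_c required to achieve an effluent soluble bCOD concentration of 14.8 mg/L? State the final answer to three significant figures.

From 1/θ_c = Y·k·S/(K_s + S) − k_d: Y·k·S/(K_s+S) = 0.440 × 6.56 × 14.8 / (43.9 + 14.8) = 0.7277 d⁻¹.
1/θ_c = 0.7277 − 0.0808 = 0.6469 d⁻¹, so θ_c = 1.546 d.

θ_c ≈ 1.55 d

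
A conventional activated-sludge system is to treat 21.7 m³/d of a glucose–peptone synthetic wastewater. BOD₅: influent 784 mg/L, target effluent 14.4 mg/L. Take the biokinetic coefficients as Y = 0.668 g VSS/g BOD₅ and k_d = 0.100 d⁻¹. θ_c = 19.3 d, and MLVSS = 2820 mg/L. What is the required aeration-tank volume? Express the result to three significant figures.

V ≈ 26.1 m³

Rearranging the biomass balance for a CMAS with decay, V = Y·Q·ΔS·θ_c / [X·(1+k_d θ_c)] = 0.668 × 21.7 × (784 − 14.4) × 19.3 / [2820 × (1 + 0.100 × 19.3)] = 2.15×10^5 / 8263 = 26.06 m³.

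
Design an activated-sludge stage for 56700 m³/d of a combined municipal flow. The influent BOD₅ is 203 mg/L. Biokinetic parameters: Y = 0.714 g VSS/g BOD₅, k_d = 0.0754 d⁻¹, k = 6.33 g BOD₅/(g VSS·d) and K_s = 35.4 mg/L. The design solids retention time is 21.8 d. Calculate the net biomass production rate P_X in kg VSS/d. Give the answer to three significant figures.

P_X ≈ 3090 kg VSS/d

Effluent substrate depends only on kinetics and SRT: S = K_s(1 + k_d θ_c) / [θ_c(Yk − k_d) − 1] = 35.4 × (1 + 0.0754 × 21.8) / [21.8 × (0.714 × 6.33 − 0.0754) − 1] = 93.59 / 95.88 = 0.9761 mg/L.
Correct the yield for decay: Y_obs = Y/(1 + k_d θ_c) = 0.714 / (1 + 0.0754 × 21.8) = 0.714 / 2.644 = 0.2701.
Q·(S₀ − S) = 56700 × (203 − 0.976) × 10⁻³ = 11455 kg/d removed.
Biomass produced: P_X = Y_obs·Q·ΔS = 0.2701 × 11455 ≈ 3094 kg VSS/d.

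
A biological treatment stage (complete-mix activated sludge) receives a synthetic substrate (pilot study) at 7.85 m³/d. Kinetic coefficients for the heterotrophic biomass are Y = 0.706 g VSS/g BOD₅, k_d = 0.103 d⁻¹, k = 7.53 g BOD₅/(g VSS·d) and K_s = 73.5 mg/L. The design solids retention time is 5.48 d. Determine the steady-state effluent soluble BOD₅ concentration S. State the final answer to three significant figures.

S ≈ 4.17 mg/L

For a completely mixed reactor with recycle the Lawrence–McCarty relation gives S = K_s·(1 + k_d·θ_c) / [θ_c·(Y·k − k_d) − 1] = 73.5 × (1 + 0.103 × 5.48) / [5.48 × (0.706 × 7.53 − 0.103) − 1] = 115.0 / 27.57 = 4.171 mg/L.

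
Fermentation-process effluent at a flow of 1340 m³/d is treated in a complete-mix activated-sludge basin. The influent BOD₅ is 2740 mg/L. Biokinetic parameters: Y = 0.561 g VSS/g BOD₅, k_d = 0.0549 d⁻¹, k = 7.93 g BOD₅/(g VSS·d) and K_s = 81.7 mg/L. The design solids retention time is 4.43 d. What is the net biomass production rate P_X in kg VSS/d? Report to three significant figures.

From the Monod/SRT balance for a CMAS, S = K_s·(1+k_d θ_c)/[θ_c·(Y k − k_d) − 1] = 81.7 × (1 + 0.0549 × 4.43) / [4.43 × (0.561 × 7.93 − 0.0549) − 1] = 101.6 / 18.46 = 5.501 mg/L.
Correct the yield for decay: Y_obs = Y/(1 + k_d θ_c) = 0.561 / (1 + 0.0549 × 4.43) = 0.561 / 1.243 = 0.4513.
ΔS = 2740 − 5.50 = 2734 mg/L, so the substrate removal rate is 1340 × 2734/1000 = 3664 kg BOD₅/d.
Net biomass production P_X = Y_obs × Q·(S₀ − S) = 0.4513 × 3664 = 1653 kg VSS/d.

P_X ≈ 1650 kg VSS/d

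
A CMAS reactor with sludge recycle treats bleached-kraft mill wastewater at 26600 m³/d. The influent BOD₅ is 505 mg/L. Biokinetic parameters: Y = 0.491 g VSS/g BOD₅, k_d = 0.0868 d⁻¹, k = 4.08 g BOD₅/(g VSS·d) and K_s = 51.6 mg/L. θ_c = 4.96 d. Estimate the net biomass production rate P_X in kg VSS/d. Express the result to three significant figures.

For a completely mixed reactor with recycle the Lawrence–McCarty relation gives S = K_s·(1 + k_d·θ_c) / [θ_c·(Y·k − k_d) − 1] = 51.6 × (1 + 0.0868 × 4.96) / [4.96 × (0.491 × 4.08 − 0.0868) − 1] = 73.82 / 8.506 = 8.678 mg/L.
The observed yield is Y_obs = Y/(1 + k_d·θ_c) = 0.491 / (1 + 0.0868 × 4.96) = 0.491 / 1.431 = 0.3432 g VSS per g BOD₅ removed.
ΔS = 505 − 8.68 = 496.3 mg/L, so the substrate removal rate is 26600 × 496.3/1000 = 13202 kg BOD₅/d.
Net biomass production P_X = Y_obs × Q·(S₀ − S) = 0.3432 × 13202 = 4531 kg VSS/d.

P_X ≈ 4530 kg VSS/d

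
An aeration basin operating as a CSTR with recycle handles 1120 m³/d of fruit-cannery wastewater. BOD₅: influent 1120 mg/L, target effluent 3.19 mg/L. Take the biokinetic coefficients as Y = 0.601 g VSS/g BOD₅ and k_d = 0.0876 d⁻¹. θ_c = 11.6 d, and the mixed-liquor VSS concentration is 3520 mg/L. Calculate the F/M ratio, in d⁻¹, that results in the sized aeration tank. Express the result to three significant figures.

F/M ≈ 0.290 d⁻¹

From the SRT design equation V = Y Q (S₀−S) θ_c / [X (1 + k_d θ_c)] = 0.601 × 1120 × (1120 − 3.19) × 11.6 / [3520 × (1 + 0.0876 × 11.6)] = 8.72×10^6 / 7097 = 1229 m³.
F/M = Q·S₀ / (V·X) = 1120 × 1120 / (1229 × 3520) = 0.2900 g BOD₅·(g VSS·d)⁻¹.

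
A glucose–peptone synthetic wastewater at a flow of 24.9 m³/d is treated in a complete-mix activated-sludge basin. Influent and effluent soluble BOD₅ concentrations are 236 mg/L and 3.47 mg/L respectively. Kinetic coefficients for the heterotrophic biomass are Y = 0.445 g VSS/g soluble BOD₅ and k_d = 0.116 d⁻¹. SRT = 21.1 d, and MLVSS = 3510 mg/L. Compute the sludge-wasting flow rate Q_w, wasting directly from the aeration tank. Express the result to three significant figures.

Steady-state biomass mass balance: V·X·(1 + k_d·θ_c) = Y·Q·(S₀ − S)·θ_c, so V = 0.445 × 24.9 × (236 − 3.47) × 21.1 / [3510 × (1 + 0.116 × 21.1)] = 5.44×10^4 / 12101 = 4.493 m³.
With mixed-liquor wasting, θ_c = V/Q_w, so Q_w = V/θ_c = 4.493/21.1 = 0.2129 m³/d.

Q_w ≈ 0.213 m³/d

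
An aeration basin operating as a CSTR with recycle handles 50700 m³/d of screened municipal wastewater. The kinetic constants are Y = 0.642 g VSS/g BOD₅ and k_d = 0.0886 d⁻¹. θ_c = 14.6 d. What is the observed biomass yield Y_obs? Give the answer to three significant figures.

Correct the yield for decay: Y_obs = Y/(1 + k_d θ_c) = 0.642 / (1 + 0.0886 × 14.6) = 0.642 / 2.294 = 0.2799.

Y_obs ≈ 0.280 g VSS/g BOD₅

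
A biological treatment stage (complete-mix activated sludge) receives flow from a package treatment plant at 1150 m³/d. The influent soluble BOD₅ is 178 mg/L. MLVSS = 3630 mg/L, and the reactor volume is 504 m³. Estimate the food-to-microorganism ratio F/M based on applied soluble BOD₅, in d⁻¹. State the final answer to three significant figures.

F/M = Q·S₀ / (V·X) = 1150 × 178 / (504.0 × 3630) = 0.1119 g soluble BOD₅·(g VSS·d)⁻¹.

F/M ≈ 0.112 d⁻¹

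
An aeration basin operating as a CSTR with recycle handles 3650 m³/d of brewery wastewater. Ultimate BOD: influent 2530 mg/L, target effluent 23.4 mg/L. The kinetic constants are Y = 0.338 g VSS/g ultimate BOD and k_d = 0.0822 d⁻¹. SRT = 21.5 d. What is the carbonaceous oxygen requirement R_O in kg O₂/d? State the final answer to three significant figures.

Correct the yield for decay: Y_obs = Y/(1 + k_d θ_c) = 0.338 / (1 + 0.0822 × 21.5) = 0.338 / 2.767 = 0.1221.
Q·(S₀ − S) = 3650 × (2530 − 23.4) × 10⁻³ = 9149 kg/d removed.
P_X = Y_obs·Q·(S₀ − S) = 0.1221 × 9149 = 1117 kg VSS/d.
R_O = Q·ΔS − 1.42 P_X = 9149 − 1587 = 7562 kg O₂/d.

R_O ≈ 7560 kg O₂/d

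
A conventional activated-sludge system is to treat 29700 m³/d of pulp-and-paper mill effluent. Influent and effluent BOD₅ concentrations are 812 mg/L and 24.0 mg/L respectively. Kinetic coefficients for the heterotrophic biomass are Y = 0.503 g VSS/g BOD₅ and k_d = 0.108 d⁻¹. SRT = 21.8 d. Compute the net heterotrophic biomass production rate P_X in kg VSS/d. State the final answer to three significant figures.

Observed yield with endogenous decay: Y_obs = Y / (1 + k_d·θ_c) = 0.503 / (1 + 0.108 × 21.8) = 0.503 / 3.354 = 0.1500 g VSS/g BOD₅.
Mass of BOD₅ removed per day: Q(S₀ − S) = 29700 × 788.0 g/m³ = 23404 kg/d.
So the net sludge growth is P_X = 0.1500 × 23404 = 3509 kg VSS/d.

P_X ≈ 3510 kg VSS/d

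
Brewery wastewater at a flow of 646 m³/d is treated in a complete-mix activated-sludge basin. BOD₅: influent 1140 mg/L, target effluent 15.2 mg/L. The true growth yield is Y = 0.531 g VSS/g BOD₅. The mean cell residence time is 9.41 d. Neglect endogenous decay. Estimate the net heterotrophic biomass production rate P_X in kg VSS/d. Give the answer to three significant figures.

P_X ≈ 386 kg VSS/d

With endogenous decay neglected, the observed yield equals the true yield: Y_obs = Y = 0.531 g VSS/g BOD₅.
Q·(S₀ − S) = 646 × (1140 − 15.2) × 10⁻³ = 726.6 kg/d removed.
So the net sludge growth is P_X = 0.5310 × 726.6 = 385.8 kg VSS/d.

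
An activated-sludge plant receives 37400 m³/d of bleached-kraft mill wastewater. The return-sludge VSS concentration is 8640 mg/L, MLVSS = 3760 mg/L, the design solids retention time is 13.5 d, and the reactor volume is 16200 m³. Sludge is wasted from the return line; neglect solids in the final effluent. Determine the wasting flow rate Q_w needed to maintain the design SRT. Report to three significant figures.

Q_w ≈ 522 m³/d

Q_w = (V·X)/(θ_c X_r) = 16200 × 3760 / (13.5 × 8640) = 522.2 m³/d.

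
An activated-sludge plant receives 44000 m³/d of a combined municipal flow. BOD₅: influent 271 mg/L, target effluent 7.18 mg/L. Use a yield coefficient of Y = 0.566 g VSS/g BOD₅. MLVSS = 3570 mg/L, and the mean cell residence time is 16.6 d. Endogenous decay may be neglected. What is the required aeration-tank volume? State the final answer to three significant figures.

With k_d = 0 the design equation reduces to V = Y Q (S₀−S) θ_c / X = 0.566 × 44000 × (271 − 7.18) × 16.6 / 3570 = 30550 m³.

V ≈ 30600 m³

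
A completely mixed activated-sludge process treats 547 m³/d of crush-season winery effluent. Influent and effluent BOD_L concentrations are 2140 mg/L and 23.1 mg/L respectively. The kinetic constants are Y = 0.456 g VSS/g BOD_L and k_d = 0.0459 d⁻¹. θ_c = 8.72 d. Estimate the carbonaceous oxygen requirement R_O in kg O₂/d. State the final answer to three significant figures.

R_O ≈ 622 kg O₂/d

Correct the yield for decay: Y_obs = Y/(1 + k_d θ_c) = 0.456 / (1 + 0.0459 × 8.72) = 0.456 / 1.400 = 0.3257.
ΔS = 2140 − 23.1 = 2117 mg/L, so the substrate removal rate is 547 × 2117/1000 = 1158 kg BOD_L/d.
Net sludge production P_X = 0.3257 × 1158 = 377.1 kg VSS/d.
R_O = Q·(S₀ − S) − 1.42·P_X = 1158 − 1.42 × 377.1 = 622.5 kg O₂/d.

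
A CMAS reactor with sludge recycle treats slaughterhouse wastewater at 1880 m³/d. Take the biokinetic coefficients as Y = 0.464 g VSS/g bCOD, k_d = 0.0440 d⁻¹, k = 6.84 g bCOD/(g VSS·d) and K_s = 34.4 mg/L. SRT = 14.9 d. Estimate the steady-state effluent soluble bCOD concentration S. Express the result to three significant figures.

S ≈ 1.25 mg/L

Effluent substrate depends only on kinetics and SRT: S = K_s(1 + k_d θ_c) / [θ_c(Yk − k_d) − 1] = 34.4 × (1 + 0.0440 × 14.9) / [14.9 × (0.464 × 6.84 − 0.0440) − 1] = 56.95 / 45.63 = 1.248 mg/L.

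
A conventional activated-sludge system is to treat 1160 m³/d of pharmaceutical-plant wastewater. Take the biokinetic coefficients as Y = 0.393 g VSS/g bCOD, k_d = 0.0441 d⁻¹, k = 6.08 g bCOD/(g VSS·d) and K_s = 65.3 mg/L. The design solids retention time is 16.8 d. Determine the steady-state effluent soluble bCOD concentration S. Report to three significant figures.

S ≈ 2.96 mg/L

Effluent substrate depends only on kinetics and SRT: S = K_s(1 + k_d θ_c) / [θ_c(Yk − k_d) − 1] = 65.3 × (1 + 0.0441 × 16.8) / [16.8 × (0.393 × 6.08 − 0.0441) − 1] = 113.7 / 38.40 = 2.960 mg/L.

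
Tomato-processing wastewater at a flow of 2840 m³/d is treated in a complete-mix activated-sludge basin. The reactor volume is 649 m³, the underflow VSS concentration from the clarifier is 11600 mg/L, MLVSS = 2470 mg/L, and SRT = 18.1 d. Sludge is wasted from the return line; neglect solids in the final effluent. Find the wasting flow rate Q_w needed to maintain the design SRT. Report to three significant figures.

θ_c = V·X/(Q_w·X_r) when wasting from the recycle, so Q_w = V·X/(θ_c·X_r) = 649.0 × 2470 / (18.1 × 11600) = 7.635 m³/d.

Q_w ≈ 7.63 m³/d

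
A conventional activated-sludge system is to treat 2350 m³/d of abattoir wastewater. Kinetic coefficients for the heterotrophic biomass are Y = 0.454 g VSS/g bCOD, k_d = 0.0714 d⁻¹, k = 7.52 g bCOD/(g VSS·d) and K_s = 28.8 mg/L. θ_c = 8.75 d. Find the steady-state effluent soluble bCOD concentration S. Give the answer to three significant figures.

S ≈ 1.66 mg/L

From the Monod/SRT balance for a CMAS, S = K_s·(1+k_d θ_c)/[θ_c·(Y k − k_d) − 1] = 28.8 × (1 + 0.0714 × 8.75) / [8.75 × (0.454 × 7.52 − 0.0714) − 1] = 46.79 / 28.25 = 1.656 mg/L.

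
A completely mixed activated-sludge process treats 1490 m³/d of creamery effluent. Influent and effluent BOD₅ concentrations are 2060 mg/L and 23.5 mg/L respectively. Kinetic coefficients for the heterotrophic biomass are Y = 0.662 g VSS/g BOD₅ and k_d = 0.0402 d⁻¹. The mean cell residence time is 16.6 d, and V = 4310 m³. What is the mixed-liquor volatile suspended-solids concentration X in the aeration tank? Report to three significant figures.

X ≈ 4640 mg/L

Solving the biomass balance for X: X = Y Q (S₀−S) θ_c / [V (1+k_d θ_c)] = 0.662 × 1490 × (2060 − 23.5) × 16.6 / [4310 × (1 + 0.0402 × 16.6)] = 4640 mg/L.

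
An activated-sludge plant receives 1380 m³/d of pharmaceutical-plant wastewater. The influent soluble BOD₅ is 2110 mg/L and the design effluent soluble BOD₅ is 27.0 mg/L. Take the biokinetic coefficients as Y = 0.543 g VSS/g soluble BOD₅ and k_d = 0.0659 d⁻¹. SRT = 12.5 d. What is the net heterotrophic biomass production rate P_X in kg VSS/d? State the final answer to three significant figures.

Observed yield with endogenous decay: Y_obs = Y / (1 + k_d·θ_c) = 0.543 / (1 + 0.0659 × 12.5) = 0.543 / 1.824 = 0.2977 g VSS/g soluble BOD₅.
Mass of soluble BOD₅ removed per day: Q(S₀ − S) = 1380 × 2083 g/m³ = 2875 kg/d.
P_X = Y_obs · Q(S₀ − S) = 0.2977 × 2875 = 855.9 kg VSS/d.

P_X ≈ 856 kg VSS/d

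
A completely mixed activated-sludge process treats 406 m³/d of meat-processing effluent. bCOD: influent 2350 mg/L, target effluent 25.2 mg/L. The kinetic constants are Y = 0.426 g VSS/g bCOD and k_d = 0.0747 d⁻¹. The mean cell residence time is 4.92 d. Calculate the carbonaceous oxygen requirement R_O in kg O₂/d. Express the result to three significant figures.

The observed yield is Y_obs = Y/(1 + k_d·θ_c) = 0.426 / (1 + 0.0747 × 4.92) = 0.426 / 1.368 = 0.3115 g VSS per g bCOD removed.
Mass of bCOD removed per day: Q(S₀ − S) = 406 × 2325 g/m³ = 943.9 kg/d.
P_X = Y_obs·Q·(S₀ − S) = 0.3115 × 943.9 = 294.0 kg VSS/d.
Carbonaceous O₂ demand = substrate oxidised − cell-mass equivalent = 943.9 − 1.42 × 294.0 = 526.4 kg O₂/d.

R_O ≈ 526 kg O₂/d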